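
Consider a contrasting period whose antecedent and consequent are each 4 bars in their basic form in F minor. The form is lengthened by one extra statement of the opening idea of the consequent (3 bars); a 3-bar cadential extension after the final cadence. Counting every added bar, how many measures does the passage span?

14 measures

Basic contrasting period: 4 + 4 = 8 bars.
8 (basic form) + 3 (extra statement) + 3 (cadential extension) = 14.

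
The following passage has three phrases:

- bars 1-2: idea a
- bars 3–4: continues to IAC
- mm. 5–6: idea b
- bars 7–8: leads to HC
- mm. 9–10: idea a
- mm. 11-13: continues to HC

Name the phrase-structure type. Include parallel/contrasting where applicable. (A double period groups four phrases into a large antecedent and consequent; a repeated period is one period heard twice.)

phrase group

The final phrase closes with a half cadence, which is not stronger than the preceding half cadence; the 3 phrases lack an overall antecedent–consequent design and so form a phrase group.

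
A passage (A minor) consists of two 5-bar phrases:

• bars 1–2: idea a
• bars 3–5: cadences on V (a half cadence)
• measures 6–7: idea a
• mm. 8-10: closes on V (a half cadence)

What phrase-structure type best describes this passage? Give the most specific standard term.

Both phrases have the same opening (a) and the same cadence (half cadence): the second is a restatement, not a consequent, so this is a repeated phrase rather than a period.

repeated phrase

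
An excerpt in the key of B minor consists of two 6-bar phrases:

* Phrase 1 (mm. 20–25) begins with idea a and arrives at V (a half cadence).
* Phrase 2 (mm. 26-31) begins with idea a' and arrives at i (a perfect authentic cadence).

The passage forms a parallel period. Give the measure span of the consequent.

measures 26–31

The antecedent is the phrase ending with the weaker cadence (half cadence, phrase 1) and the consequent the one ending more conclusively (perfect authentic cadence, phrase 2); the consequent is measures 26–31.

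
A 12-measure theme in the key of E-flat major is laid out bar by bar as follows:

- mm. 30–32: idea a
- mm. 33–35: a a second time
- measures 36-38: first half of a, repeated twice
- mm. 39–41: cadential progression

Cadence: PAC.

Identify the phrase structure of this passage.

Basic idea (bars 30-32) + its repetition (bars 33-35) form the presentation; fragmentation and cadence (bars 36-41) form the continuation — the 12-bar whole is a sentence.

sentence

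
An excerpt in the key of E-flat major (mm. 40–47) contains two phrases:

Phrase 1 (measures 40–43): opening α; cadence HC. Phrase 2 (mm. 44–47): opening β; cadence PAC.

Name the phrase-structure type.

contrasting period

Phrase 1 ends with a half cadence (weaker) and phrase 2 with a perfect authentic cadence (stronger): antecedent + consequent = a period.
The two phrases open with different material (α / β), so the period is contrasting.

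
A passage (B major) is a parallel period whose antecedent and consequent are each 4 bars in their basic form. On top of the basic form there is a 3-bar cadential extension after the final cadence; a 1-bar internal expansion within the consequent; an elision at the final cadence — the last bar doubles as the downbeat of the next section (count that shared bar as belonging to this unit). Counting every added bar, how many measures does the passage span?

Basic parallel period: 4 + 4 = 8 bars.
8 (basic form) + 3 (cadential extension) + 1 (internal expansion) = 12.
The elision shares a bar with the next section but does not change this unit's count.

12 measures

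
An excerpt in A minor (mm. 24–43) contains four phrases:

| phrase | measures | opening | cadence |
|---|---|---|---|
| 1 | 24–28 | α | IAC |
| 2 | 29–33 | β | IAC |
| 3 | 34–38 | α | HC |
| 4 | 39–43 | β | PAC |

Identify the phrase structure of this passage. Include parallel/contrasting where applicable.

parallel double period

Four phrases in two halves: the first half (bars 24–33) ends with an imperfect authentic cadence, the second (mm. 34–43) with a perfect authentic cadence — a large antecedent–consequent pair, i.e. a double period.
Phrase 3 begins with the same material as phrase 1, making it parallel.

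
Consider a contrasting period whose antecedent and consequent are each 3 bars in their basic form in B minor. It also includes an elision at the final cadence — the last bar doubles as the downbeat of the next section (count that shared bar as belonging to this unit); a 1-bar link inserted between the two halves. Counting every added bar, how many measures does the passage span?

Basic contrasting period: 3 + 3 = 6 bars.
6 (basic form) + 1 (link) = 7.
The elision shares a bar with the next section but does not change this unit's count.

7 measures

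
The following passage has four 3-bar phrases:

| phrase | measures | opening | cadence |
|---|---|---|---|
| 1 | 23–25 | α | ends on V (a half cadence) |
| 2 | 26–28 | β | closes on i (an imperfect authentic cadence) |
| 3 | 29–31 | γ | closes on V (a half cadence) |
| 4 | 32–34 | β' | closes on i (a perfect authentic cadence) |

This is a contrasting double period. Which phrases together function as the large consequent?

phrases 3 and 4

In a double period the first pair of phrases (ending imperfect authentic cadence) is the large antecedent and the second pair (ending perfect authentic cadence) is the large consequent; the consequent is phrases 3 and 4.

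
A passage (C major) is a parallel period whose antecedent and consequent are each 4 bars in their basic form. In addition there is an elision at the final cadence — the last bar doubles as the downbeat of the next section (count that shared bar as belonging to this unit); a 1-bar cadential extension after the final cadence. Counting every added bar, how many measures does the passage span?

Basic parallel period: 4 + 4 = 8 bars.
8 (basic form) + 1 (cadential extension) = 9.
The elision shares a bar with the next section but does not change this unit's count.

9 measures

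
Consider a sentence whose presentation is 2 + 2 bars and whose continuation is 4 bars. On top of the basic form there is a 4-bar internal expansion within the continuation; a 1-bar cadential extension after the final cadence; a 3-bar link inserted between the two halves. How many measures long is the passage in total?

16 measures

Basic sentence: 2 + 2 + 4 = 8 bars.
8 (basic form) + 4 (internal expansion) + 1 (cadential extension) + 3 (link) = 16.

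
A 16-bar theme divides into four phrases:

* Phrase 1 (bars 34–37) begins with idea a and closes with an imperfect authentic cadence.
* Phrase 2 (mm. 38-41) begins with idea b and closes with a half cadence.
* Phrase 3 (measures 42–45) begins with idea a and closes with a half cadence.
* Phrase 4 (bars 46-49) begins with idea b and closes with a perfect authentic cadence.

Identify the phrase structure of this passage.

parallel double period

Four phrases in two halves: the first half (measures 34–41) ends with a half cadence, the second (bars 42–49) with a perfect authentic cadence — a large antecedent–consequent pair, i.e. a double period.
Phrase 3 begins with the same material as phrase 1, making it parallel.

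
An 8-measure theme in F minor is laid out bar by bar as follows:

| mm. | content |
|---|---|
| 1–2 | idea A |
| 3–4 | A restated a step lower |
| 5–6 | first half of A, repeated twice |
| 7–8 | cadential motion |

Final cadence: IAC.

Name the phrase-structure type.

sentence

Basic idea (measures 1–2) + its repetition (mm. 3-4) form the presentation; fragmentation and cadence (measures 5-8) form the continuation — the 8-bar whole is a sentence.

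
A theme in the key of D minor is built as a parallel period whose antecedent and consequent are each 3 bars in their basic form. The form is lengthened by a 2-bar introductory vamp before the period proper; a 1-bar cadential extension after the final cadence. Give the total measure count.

9 measures

Basic parallel period: 3 + 3 = 6 bars.
6 (basic form) + 2 (introduction) + 1 (cadential extension) = 9.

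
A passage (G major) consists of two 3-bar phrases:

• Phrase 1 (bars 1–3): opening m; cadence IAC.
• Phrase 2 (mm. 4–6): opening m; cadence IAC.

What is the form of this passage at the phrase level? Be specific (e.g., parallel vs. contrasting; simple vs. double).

Both phrases have the same opening (m) and the same cadence (imperfect authentic cadence): the second is a restatement, not a consequent, so this is a repeated phrase rather than a period.

repeated phrase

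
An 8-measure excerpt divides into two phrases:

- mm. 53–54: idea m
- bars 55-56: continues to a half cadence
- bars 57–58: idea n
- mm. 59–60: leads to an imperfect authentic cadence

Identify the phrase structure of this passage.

Phrase 1 ends with a half cadence (weaker) and phrase 2 with an imperfect authentic cadence (stronger): antecedent + consequent = a period.
The two phrases open with different material (m / n), so the period is contrasting.

contrasting period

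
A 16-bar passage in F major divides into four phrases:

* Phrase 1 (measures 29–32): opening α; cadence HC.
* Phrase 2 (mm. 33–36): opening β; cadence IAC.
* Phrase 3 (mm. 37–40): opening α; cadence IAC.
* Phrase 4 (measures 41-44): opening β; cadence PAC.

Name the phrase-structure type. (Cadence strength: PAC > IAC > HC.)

Four phrases in two halves: the first half (mm. 29–36) ends with an imperfect authentic cadence, the second (measures 37–44) with a perfect authentic cadence — a large antecedent–consequent pair, i.e. a double period.
Phrase 3 begins with the same material as phrase 1, making it parallel.

parallel double period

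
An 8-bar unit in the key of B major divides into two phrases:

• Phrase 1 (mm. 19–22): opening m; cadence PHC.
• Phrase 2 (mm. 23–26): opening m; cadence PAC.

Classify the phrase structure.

Phrase 1 ends with a Phrygian half cadence (weaker) and phrase 2 with a perfect authentic cadence (stronger): antecedent + consequent = a period.
The two phrases open with the same material (m / m), so the period is parallel.

parallel period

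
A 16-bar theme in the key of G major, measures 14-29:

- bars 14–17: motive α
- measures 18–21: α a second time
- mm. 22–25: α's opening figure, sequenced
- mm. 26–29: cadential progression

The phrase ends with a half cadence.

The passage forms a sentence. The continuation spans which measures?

measures 22–29

After the presentation (mm. 14-21), the continuation covers the fragmentation through the cadence: mm. 22-29.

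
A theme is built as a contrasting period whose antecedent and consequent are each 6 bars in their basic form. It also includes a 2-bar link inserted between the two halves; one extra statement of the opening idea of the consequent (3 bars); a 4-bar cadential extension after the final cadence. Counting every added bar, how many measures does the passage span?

21 measures

Basic contrasting period: 6 + 6 = 12 bars.
12 (basic form) + 2 (link) + 3 (extra statement) + 4 (cadential extension) = 21.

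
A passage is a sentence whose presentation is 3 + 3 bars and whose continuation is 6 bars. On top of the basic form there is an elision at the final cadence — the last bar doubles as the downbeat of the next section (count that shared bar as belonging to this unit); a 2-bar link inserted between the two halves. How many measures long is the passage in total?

Basic sentence: 3 + 3 + 6 = 12 bars.
12 (basic form) + 2 (link) = 14.
The elision shares a bar with the next section but does not change this unit's count.

14 measures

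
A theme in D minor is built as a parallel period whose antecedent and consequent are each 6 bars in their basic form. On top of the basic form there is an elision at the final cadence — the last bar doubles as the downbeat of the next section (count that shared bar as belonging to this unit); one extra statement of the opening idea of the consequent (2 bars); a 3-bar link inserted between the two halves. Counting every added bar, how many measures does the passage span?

17 measures

Basic parallel period: 6 + 6 = 12 bars.
12 (basic form) + 2 (extra statement) + 3 (link) = 17.
The elision shares a bar with the next section but does not change this unit's count.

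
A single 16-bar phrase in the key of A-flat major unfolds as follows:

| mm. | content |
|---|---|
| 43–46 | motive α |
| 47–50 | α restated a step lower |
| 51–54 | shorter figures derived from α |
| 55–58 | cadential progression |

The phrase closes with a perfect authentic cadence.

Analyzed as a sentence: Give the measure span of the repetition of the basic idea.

The presentation of a sentence is the basic idea (measures 43–46) plus its repetition (bars 47-50); the repetition of the basic idea is therefore measures 47–50.

measures 47–50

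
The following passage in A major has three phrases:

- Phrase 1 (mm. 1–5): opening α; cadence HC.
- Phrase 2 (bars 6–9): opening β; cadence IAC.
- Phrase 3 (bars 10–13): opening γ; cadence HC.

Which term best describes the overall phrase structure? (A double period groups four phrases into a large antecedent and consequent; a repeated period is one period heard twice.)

phrase group

The final phrase closes with a half cadence, which is not stronger than the preceding imperfect authentic cadence; the 3 phrases lack an overall antecedent–consequent design and so form a phrase group.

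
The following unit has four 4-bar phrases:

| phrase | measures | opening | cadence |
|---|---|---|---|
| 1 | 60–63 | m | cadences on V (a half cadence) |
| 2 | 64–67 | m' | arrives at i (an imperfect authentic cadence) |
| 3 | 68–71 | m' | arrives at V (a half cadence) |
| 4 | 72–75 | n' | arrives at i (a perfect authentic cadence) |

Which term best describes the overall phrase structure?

Four phrases in two halves: the first half (measures 60–67) ends with an imperfect authentic cadence, the second (mm. 68–75) with a perfect authentic cadence — a large antecedent–consequent pair, i.e. a double period.
Phrase 3 begins with the same material as phrase 1, making it parallel.

parallel double period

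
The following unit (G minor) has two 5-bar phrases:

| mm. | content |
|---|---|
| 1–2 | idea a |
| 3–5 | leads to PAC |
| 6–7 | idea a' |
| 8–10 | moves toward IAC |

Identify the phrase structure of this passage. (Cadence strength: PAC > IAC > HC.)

phrase group

The second phrase closes with an imperfect authentic cadence, which is not stronger than the first phrase's perfect authentic cadence; without a weak→strong cadential pair there is no antecedent–consequent relationship, so this is a phrase group rather than a period.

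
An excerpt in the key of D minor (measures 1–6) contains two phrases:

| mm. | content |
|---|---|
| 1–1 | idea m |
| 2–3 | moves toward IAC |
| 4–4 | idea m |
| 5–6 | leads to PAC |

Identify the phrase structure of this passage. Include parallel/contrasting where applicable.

parallel period

Phrase 1 ends with an imperfect authentic cadence (weaker) and phrase 2 with a perfect authentic cadence (stronger): antecedent + consequent = a period.
The two phrases open with the same material (m / m), so the period is parallel.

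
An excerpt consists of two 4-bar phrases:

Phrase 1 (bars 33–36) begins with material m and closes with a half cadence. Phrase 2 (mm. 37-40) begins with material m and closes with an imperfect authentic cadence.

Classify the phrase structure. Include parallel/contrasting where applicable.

Phrase 1 ends with a half cadence (weaker) and phrase 2 with an imperfect authentic cadence (stronger): antecedent + consequent = a period.
The two phrases open with the same material (m / m), so the period is parallel.

parallel period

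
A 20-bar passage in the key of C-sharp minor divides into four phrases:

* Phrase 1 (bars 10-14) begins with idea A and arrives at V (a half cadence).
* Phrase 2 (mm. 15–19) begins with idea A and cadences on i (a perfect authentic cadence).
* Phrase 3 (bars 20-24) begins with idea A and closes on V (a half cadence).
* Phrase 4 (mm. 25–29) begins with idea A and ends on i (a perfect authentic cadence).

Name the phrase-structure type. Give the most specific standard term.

repeated period

The cadence pattern HC–PAC–HC–PAC is weak–strong twice, and phrases 3–4 restate phrases 1–2: a period heard twice, not a double period (which would end weakly at phrase 2).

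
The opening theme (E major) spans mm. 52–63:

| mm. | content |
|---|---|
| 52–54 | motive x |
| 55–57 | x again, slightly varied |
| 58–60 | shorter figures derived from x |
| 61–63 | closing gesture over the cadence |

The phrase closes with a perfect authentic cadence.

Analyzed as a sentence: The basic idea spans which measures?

measures 52–54

The presentation of a sentence is the basic idea (mm. 52–54) plus its repetition (mm. 55–57); the basic idea is therefore mm. 52–54.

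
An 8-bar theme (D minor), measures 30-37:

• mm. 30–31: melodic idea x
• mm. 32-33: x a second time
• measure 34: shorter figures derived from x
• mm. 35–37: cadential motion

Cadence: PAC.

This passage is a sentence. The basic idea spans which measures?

The presentation of a sentence is the basic idea (measures 30-31) plus its repetition (bars 32-33); the basic idea is therefore mm. 30–31.

measures 30–31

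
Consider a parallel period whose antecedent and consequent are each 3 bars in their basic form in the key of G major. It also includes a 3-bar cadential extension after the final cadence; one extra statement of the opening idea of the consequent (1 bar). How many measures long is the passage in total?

10 measures

Basic parallel period: 3 + 3 = 6 bars.
6 (basic form) + 3 (cadential extension) + 1 (extra statement) = 10.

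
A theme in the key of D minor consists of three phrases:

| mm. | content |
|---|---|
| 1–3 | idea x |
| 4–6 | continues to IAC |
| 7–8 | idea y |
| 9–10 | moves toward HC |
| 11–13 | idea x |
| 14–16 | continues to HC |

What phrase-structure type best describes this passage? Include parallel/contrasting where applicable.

The final phrase closes with a half cadence, which is not stronger than the preceding half cadence; the 3 phrases lack an overall antecedent–consequent design and so form a phrase group.

phrase group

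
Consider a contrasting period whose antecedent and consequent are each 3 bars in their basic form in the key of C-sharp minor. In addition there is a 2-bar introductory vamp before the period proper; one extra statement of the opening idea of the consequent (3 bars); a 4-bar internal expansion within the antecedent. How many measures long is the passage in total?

Basic contrasting period: 3 + 3 = 6 bars.
6 (basic form) + 2 (introduction) + 3 (extra statement) + 4 (internal expansion) = 15.

15 measures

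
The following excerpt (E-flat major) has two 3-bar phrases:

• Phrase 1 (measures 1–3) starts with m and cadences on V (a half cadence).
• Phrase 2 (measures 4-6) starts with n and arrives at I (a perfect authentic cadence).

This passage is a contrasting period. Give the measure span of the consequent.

The antecedent is the phrase ending with the weaker cadence (half cadence, phrase 1) and the consequent the one ending more conclusively (perfect authentic cadence, phrase 2); the consequent is mm. 4-6.

measures 4–6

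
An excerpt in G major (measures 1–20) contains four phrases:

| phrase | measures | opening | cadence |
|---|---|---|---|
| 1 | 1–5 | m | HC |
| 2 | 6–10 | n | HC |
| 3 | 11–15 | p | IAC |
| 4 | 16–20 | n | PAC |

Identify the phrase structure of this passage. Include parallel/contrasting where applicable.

contrasting double period

Four phrases in two halves: the first half (measures 1–10) ends with a half cadence, the second (mm. 11–20) with a perfect authentic cadence — a large antecedent–consequent pair, i.e. a double period.
Phrase 3 begins with different material from phrase 1, making it contrasting.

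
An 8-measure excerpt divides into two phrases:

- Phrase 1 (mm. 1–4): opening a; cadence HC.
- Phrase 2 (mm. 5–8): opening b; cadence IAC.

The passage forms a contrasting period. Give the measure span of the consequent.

The phrase ending with the weaker cadence (half cadence) is the antecedent; the one ending more conclusively (imperfect authentic cadence) is the consequent. The consequent is measures 5–8.

measures 5–8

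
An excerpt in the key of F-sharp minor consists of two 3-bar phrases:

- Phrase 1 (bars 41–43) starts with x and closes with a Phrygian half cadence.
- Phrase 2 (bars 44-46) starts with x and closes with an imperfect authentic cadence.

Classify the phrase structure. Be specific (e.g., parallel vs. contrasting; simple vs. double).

Phrase 1 ends with a Phrygian half cadence (weaker) and phrase 2 with an imperfect authentic cadence (stronger): antecedent + consequent = a period.
The two phrases open with the same material (x / x), so the period is parallel.

parallel period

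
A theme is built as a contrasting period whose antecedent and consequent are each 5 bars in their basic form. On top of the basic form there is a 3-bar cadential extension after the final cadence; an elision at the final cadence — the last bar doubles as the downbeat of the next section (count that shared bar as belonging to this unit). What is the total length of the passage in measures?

13 measures

Basic contrasting period: 5 + 5 = 10 bars.
10 (basic form) + 3 (cadential extension) = 13.
The elision shares a bar with the next section but does not change this unit's count.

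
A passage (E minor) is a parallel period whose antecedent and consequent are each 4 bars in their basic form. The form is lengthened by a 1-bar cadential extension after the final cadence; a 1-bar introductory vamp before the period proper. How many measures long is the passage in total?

Basic parallel period: 4 + 4 = 8 bars.
8 (basic form) + 1 (cadential extension) + 1 (introduction) = 10.

10 measures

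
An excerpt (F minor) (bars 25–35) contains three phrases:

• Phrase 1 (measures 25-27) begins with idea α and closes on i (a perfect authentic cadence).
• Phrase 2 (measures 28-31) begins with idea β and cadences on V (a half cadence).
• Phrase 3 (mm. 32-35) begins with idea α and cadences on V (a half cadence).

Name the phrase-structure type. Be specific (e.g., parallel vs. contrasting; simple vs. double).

The final phrase closes with a half cadence, which is not stronger than the preceding half cadence; the 3 phrases lack an overall antecedent–consequent design and so form a phrase group.

phrase group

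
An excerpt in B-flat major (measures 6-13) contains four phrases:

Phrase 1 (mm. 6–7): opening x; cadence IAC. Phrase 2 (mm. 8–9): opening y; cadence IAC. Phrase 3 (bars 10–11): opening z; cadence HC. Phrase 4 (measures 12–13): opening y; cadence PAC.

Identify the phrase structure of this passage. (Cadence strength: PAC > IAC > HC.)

contrasting double period

Four phrases in two halves: the first half (bars 6–9) ends with an imperfect authentic cadence, the second (bars 10-13) with a perfect authentic cadence — a large antecedent–consequent pair, i.e. a double period.
Phrase 3 begins with different material from phrase 1, making it contrasting.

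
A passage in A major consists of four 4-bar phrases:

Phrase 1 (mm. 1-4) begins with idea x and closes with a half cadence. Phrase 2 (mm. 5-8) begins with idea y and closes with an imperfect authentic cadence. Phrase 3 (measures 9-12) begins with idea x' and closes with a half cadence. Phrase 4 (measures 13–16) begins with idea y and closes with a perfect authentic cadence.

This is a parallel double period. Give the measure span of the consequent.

In a double period the first pair of phrases (ending imperfect authentic cadence) is the large antecedent and the second pair (ending perfect authentic cadence) is the large consequent; the consequent is measures 9–16.

measures 9–16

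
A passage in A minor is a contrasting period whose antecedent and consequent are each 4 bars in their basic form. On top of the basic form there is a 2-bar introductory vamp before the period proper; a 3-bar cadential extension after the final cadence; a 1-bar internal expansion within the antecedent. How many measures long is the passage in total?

14 measures

Basic contrasting period: 4 + 4 = 8 bars.
8 (basic form) + 2 (introduction) + 3 (cadential extension) + 1 (internal expansion) = 14.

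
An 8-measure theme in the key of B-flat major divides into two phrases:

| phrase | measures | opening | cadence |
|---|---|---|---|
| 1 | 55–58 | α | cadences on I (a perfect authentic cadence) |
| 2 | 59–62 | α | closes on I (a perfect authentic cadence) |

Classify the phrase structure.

repeated phrase

Both phrases have the same opening (α) and the same cadence (perfect authentic cadence): the second is a restatement, not a consequent, so this is a repeated phrase rather than a period.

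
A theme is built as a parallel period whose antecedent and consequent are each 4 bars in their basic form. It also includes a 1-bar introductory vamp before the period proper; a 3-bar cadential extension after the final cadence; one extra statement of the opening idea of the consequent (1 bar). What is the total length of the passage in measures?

Basic parallel period: 4 + 4 = 8 bars.
8 (basic form) + 1 (introduction) + 3 (cadential extension) + 1 (extra statement) = 13.

13 measures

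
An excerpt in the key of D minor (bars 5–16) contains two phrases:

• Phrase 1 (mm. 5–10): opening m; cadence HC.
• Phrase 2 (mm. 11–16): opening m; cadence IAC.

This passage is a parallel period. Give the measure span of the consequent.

The antecedent is the phrase ending with the weaker cadence (half cadence, phrase 1) and the consequent the one ending more conclusively (imperfect authentic cadence, phrase 2); the consequent is measures 11–16.

measures 11–16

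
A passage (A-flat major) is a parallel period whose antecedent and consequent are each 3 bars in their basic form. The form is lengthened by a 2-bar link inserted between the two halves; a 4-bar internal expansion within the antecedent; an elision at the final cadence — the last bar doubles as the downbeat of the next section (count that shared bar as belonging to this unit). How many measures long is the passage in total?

12 measures

Basic parallel period: 3 + 3 = 6 bars.
6 (basic form) + 2 (link) + 4 (internal expansion) = 12.
The elision shares a bar with the next section but does not change this unit's count.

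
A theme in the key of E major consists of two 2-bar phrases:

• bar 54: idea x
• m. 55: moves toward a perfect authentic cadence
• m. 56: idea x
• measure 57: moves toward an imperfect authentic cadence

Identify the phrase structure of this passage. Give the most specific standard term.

phrase group

The second phrase closes with an imperfect authentic cadence, which is not stronger than the first phrase's perfect authentic cadence; without a weak→strong cadential pair there is no antecedent–consequent relationship, so this is a phrase group rather than a period.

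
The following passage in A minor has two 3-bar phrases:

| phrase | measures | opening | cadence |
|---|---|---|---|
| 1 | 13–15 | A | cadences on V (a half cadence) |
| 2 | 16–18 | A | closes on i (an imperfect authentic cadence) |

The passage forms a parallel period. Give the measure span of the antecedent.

measures 13–15

The antecedent is the phrase ending with the weaker cadence (half cadence, phrase 1) and the consequent the one ending more conclusively (imperfect authentic cadence, phrase 2); the antecedent is mm. 13–15.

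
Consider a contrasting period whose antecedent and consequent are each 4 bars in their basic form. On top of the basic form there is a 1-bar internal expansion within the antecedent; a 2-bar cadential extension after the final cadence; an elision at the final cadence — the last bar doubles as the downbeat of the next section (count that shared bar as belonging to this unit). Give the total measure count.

11 measures

Basic contrasting period: 4 + 4 = 8 bars.
8 (basic form) + 1 (internal expansion) + 2 (cadential extension) = 11.
The elision shares a bar with the next section but does not change this unit's count.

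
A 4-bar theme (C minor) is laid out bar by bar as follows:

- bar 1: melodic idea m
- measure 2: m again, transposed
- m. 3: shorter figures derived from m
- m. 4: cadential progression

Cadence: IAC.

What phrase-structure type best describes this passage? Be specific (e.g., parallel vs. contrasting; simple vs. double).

Basic idea (m. 1) + its repetition (measure 2) form the presentation; fragmentation and cadence (mm. 3-4) form the continuation — the 4-bar whole is a sentence.

sentence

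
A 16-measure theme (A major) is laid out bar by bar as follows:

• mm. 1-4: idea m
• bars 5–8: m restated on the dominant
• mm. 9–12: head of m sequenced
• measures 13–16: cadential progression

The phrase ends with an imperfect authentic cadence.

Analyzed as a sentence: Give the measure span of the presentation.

The presentation of a sentence is the basic idea (mm. 1–4) plus its repetition (mm. 5–8); the presentation is therefore measures 1–8.

measures 1–8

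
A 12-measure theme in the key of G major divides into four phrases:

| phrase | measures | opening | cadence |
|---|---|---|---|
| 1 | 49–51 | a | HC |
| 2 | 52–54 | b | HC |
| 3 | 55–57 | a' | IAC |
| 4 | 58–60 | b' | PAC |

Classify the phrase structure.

parallel double period

Four phrases in two halves: the first half (bars 49-54) ends with a half cadence, the second (mm. 55-60) with a perfect authentic cadence — a large antecedent–consequent pair, i.e. a double period.
Phrase 3 begins with the same material as phrase 1, making it parallel.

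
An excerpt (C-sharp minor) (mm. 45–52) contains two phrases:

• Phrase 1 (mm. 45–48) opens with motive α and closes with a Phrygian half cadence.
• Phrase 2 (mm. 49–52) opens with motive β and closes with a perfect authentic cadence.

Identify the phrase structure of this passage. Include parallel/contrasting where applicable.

contrasting period

Phrase 1 ends with a Phrygian half cadence (weaker) and phrase 2 with a perfect authentic cadence (stronger): antecedent + consequent = a period.
The two phrases open with different material (α / β), so the period is contrasting.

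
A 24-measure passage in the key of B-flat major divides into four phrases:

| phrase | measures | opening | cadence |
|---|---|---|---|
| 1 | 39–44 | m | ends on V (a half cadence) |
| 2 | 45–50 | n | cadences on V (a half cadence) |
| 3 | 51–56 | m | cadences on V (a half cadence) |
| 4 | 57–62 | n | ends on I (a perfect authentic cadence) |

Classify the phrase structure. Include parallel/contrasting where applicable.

Four phrases in two halves: the first half (mm. 39-50) ends with a half cadence, the second (mm. 51–62) with a perfect authentic cadence — a large antecedent–consequent pair, i.e. a double period.
Phrase 3 begins with the same material as phrase 1, making it parallel.

parallel double period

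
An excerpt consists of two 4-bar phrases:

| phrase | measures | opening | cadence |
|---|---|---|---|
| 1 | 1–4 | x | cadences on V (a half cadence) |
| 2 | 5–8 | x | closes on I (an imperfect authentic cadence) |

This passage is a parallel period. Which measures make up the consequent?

The antecedent is the phrase ending with the weaker cadence (half cadence, phrase 1) and the consequent the one ending more conclusively (imperfect authentic cadence, phrase 2); the consequent is mm. 5–8.

measures 5–8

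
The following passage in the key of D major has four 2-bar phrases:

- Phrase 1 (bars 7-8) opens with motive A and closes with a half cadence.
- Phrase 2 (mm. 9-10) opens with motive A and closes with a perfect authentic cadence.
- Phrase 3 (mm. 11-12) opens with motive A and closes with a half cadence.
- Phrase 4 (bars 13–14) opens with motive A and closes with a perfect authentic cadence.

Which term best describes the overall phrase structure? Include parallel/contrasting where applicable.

The cadence pattern HC–PAC–HC–PAC is weak–strong twice, and phrases 3–4 restate phrases 1–2: a period heard twice, not a double period (which would end weakly at phrase 2).

repeated period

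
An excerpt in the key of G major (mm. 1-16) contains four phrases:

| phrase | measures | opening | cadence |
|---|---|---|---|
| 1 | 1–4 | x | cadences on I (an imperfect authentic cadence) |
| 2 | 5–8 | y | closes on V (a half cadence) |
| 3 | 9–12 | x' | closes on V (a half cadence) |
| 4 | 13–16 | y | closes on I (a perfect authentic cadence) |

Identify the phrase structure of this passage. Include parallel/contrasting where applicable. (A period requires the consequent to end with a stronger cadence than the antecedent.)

parallel double period

Four phrases in two halves: the first half (mm. 1–8) ends with a half cadence, the second (measures 9–16) with a perfect authentic cadence — a large antecedent–consequent pair, i.e. a double period.
Phrase 3 begins with the same material as phrase 1, making it parallel.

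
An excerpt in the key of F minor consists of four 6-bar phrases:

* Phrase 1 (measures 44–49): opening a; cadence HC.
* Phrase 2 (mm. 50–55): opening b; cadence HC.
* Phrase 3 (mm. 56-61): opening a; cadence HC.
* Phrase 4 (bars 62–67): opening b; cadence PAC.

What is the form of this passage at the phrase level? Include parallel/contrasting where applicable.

parallel double period

Four phrases in two halves: the first half (mm. 44–55) ends with a half cadence, the second (mm. 56–67) with a perfect authentic cadence — a large antecedent–consequent pair, i.e. a double period.
Phrase 3 begins with the same material as phrase 1, making it parallel.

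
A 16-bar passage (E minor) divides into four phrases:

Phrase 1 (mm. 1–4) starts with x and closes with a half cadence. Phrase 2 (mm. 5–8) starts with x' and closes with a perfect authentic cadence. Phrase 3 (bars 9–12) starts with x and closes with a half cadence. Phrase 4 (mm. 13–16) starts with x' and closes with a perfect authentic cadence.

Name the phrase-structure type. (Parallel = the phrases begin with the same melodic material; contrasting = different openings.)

repeated period

The cadence pattern HC–PAC–HC–PAC is weak–strong twice, and phrases 3–4 restate phrases 1–2: a period heard twice, not a double period (which would end weakly at phrase 2).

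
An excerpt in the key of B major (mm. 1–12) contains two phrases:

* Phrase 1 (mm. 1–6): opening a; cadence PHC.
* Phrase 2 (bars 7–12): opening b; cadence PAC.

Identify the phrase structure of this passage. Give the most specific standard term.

contrasting period

Phrase 1 ends with a Phrygian half cadence (weaker) and phrase 2 with a perfect authentic cadence (stronger): antecedent + consequent = a period.
The two phrases open with different material (a / b), so the period is contrasting.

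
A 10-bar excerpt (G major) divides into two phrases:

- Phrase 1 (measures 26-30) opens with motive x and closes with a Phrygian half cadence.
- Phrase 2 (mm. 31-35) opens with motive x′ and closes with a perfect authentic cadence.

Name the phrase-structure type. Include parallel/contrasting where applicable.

Phrase 1 ends with a Phrygian half cadence (weaker) and phrase 2 with a perfect authentic cadence (stronger): antecedent + consequent = a period.
The two phrases open with the same material (x / x′), so the period is parallel.

parallel period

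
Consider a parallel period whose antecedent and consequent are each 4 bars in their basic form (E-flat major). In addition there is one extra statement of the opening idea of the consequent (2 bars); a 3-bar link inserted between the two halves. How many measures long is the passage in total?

Basic parallel period: 4 + 4 = 8 bars.
8 (basic form) + 2 (extra statement) + 3 (link) = 13.

13 measures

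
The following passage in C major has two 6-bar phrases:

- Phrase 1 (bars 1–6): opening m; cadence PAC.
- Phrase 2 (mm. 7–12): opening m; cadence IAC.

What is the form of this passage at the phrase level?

The second phrase closes with an imperfect authentic cadence, which is not stronger than the first phrase's perfect authentic cadence; without a weak→strong cadential pair there is no antecedent–consequent relationship, so this is a phrase group rather than a period.

phrase group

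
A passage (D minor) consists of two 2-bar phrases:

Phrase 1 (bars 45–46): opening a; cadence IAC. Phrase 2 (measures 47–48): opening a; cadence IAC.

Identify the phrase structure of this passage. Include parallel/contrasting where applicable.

Both phrases have the same opening (a) and the same cadence (imperfect authentic cadence): the second is a restatement, not a consequent, so this is a repeated phrase rather than a period.

repeated phrase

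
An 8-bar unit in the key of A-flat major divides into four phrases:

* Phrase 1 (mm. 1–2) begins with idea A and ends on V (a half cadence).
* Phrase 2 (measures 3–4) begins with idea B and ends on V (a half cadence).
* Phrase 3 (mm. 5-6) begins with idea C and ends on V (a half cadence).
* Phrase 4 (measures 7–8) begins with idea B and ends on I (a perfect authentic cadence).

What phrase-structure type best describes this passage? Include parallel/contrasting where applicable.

Four phrases in two halves: the first half (mm. 1–4) ends with a half cadence, the second (measures 5–8) with a perfect authentic cadence — a large antecedent–consequent pair, i.e. a double period.
Phrase 3 begins with different material from phrase 1, making it contrasting.

contrasting double period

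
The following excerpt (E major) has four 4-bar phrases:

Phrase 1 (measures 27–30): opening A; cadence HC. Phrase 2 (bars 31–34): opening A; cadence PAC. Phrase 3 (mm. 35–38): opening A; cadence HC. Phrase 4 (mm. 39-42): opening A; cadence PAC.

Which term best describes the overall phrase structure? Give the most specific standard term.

The cadence pattern HC–PAC–HC–PAC is weak–strong twice, and phrases 3–4 restate phrases 1–2: a period heard twice, not a double period (which would end weakly at phrase 2).

repeated period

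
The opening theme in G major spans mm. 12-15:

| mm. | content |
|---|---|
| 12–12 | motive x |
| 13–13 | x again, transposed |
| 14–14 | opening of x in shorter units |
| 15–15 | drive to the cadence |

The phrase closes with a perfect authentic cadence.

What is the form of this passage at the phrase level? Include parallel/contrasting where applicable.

Basic idea (measure 12) + its repetition (measure 13) form the presentation; fragmentation and cadence (mm. 14–15) form the continuation — the 4-bar whole is a sentence.

sentence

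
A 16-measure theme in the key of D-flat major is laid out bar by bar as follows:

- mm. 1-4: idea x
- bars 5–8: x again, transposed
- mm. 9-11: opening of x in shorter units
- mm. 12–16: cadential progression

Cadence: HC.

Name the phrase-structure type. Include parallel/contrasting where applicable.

Basic idea (bars 1–4) + its repetition (mm. 5–8) form the presentation; fragmentation and cadence (bars 9–16) form the continuation — the 16-bar whole is a sentence.

sentence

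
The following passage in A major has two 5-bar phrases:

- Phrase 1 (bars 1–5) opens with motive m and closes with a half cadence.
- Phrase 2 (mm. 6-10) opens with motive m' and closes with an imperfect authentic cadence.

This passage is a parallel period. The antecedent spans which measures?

The antecedent is the phrase ending with the weaker cadence (half cadence, phrase 1) and the consequent the one ending more conclusively (imperfect authentic cadence, phrase 2); the antecedent is bars 1-5.

measures 1–5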